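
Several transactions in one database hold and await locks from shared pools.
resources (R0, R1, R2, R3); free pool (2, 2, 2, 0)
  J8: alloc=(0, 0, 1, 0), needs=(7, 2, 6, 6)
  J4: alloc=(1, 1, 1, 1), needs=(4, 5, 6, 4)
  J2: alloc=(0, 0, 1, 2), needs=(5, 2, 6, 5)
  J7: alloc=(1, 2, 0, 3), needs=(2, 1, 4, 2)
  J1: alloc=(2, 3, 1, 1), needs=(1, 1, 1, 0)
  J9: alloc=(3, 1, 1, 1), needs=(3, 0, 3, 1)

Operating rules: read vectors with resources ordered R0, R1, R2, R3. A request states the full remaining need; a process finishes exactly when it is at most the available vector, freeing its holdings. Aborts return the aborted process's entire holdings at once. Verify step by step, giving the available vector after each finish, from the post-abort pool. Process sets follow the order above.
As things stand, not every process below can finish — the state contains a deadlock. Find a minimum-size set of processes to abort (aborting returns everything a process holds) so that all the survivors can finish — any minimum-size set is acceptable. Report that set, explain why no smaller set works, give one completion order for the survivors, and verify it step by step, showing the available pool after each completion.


Minimum abort set: J8 and J4.
Key observation: aborting J8 and J4 returns (1, 1, 2, 1), and J2 — hopeless before — runs at step 4 with the returned capacity in the pool.
Why nothing smaller works — every single abort fails: J8 alone leaves J4 blocked (short on R2); J4 alone leaves J8 blocked (short on R2); J2 alone leaves J8 blocked (short on R2); J7 alone leaves J8 blocked (short on R2 and R3); J1 alone leaves J8 blocked (short on R2 and R3); J9 alone leaves J8 blocked (short on R2 and R3).
One survivor order: J9, J1, J7, J2. Walking it through (post-abort pool first):
  pool = (3, 3, 4, 1)
  run J9 (needs (3, 0, 3, 1), free (3, 3, 4, 1)); after release of (3, 1, 1, 1) the pool is (6, 4, 5, 2)
  run J1 (needs (1, 1, 1, 0), free (6, 4, 5, 2)); after release of (2, 3, 1, 1) the pool is (8, 7, 6, 3)
  run J7 (needs (2, 1, 4, 2), free (8, 7, 6, 3)); after release of (1, 2, 0, 3) the pool is (9, 9, 6, 6)
  run J2 (needs (5, 2, 6, 5), free (9, 9, 6, 6)); after release of (0, 0, 1, 2) the pool is (9, 9, 7, 8)


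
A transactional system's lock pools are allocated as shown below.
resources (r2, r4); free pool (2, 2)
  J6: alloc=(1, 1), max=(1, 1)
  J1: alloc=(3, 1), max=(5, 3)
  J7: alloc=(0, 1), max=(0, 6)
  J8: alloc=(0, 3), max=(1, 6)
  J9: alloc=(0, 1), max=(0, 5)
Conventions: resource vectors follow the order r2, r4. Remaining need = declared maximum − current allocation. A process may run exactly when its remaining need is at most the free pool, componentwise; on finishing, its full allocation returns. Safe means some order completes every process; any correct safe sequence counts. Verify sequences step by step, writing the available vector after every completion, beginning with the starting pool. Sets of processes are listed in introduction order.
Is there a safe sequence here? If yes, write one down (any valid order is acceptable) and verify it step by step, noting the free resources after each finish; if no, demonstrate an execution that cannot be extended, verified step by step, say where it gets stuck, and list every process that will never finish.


SAFE — a valid safe sequence is J1, J6, J8, J7, J9.
Key observation: J1 marks the first exact bind of the order: its need (2, 2) fits the free (2, 2) with zero slack on a requested resource.
Walking it through:
  pool = (2, 2)
  J1 needs (2, 2) <= (2, 2) -> finishes; pool += (3, 1) = (5, 3)
  J6 needs (0, 0) <= (5, 3) -> finishes; pool += (1, 1) = (6, 4)
  J8 needs (1, 3) <= (6, 4) -> finishes; pool += (0, 3) = (6, 7)
  J7 needs (0, 5) <= (6, 7) -> finishes; pool += (0, 1) = (6, 8)
  J9 needs (0, 4) <= (6, 8) -> finishes; pool += (0, 1) = (6, 9)


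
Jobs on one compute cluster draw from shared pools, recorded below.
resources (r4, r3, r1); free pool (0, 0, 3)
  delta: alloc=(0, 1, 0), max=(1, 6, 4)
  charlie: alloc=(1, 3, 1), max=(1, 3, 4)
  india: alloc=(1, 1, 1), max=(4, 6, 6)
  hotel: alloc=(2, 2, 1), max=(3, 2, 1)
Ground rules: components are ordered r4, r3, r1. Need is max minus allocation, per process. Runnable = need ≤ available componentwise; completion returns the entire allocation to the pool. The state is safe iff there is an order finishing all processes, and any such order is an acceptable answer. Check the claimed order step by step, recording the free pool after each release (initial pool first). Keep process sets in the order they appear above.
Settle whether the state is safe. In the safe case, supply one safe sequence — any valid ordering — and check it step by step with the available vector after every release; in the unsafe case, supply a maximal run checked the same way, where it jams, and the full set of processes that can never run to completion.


SAFE. One safe sequence: charlie, hotel, india, delta.
Key observation: the first exact fit in this order is charlie — it needs (0, 0, 3) with (0, 0, 3) free, meeting a requested resource to the last unit.
Step-by-step check:
  pool = (0, 0, 3)
  charlie: need (0, 0, 3) fits (0, 0, 3); releases (1, 3, 1), pool now (1, 3, 4)
  hotel: need (1, 0, 0) fits (1, 3, 4); releases (2, 2, 1), pool now (3, 5, 5)
  india: need (3, 5, 5) fits (3, 5, 5); releases (1, 1, 1), pool now (4, 6, 6)
  delta: need (1, 5, 4) fits (4, 6, 6); releases (0, 1, 0), pool now (4, 7, 6)


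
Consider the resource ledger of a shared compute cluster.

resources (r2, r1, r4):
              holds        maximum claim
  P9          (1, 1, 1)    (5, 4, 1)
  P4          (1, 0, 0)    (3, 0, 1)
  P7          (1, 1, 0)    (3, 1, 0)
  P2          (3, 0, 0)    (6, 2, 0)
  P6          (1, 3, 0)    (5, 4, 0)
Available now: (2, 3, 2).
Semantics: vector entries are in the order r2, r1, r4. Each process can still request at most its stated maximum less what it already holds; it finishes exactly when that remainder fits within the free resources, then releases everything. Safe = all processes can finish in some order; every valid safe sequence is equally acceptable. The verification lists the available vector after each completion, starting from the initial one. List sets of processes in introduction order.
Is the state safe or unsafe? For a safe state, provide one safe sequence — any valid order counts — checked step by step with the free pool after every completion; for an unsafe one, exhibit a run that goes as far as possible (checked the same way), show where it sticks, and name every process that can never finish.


The state is SAFE; one workable sequence: P7, P4, P6, P9, P2.
Key observation: the order's first zero-slack moment is P7 ((2, 0, 0) needed, (2, 3, 2) free — a requested resource with nothing to spare).
Check, step by step:
  pool = (2, 3, 2)
  P7 needs (2, 0, 0) <= (2, 3, 2) -> finishes; pool += (1, 1, 0) = (3, 4, 2)
  P4 needs (2, 0, 1) <= (3, 4, 2) -> finishes; pool += (1, 0, 0) = (4, 4, 2)
  P6 needs (4, 1, 0) <= (4, 4, 2) -> finishes; pool += (1, 3, 0) = (5, 7, 2)
  P9 needs (4, 3, 0) <= (5, 7, 2) -> finishes; pool += (1, 1, 1) = (6, 8, 3)
  P2 needs (3, 2, 0) <= (6, 8, 3) -> finishes; pool += (3, 0, 0) = (9, 8, 3)


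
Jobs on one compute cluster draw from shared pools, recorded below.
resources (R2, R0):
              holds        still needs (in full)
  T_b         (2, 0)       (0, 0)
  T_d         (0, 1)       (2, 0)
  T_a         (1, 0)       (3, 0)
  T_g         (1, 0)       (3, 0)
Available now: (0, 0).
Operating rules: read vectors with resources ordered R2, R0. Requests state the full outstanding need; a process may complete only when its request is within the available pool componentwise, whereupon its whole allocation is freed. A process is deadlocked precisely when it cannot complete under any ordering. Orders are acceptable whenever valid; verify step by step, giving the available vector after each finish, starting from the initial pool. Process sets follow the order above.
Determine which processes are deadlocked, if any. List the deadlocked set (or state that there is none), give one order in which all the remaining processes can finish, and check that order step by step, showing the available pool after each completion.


Deadlocked set: T_a and T_g.
Key observation: R2 is the bottleneck — with T_b, T_d done the pool holds (2, 1), short of every remaining need.
A valid finishing order for the others: T_b, T_d. Walking it through:
  pool = (0, 0)
  run T_b (needs (0, 0), free (0, 0)); after release of (2, 0) the pool is (2, 0)
  run T_d (needs (2, 0), free (2, 0)); after release of (0, 1) the pool is (2, 1)
None of the blocked processes ever fits:
  T_a cannot run: need (3, 0) vs free (2, 1) (insufficient R2)
  T_g cannot run: need (3, 0) vs free (2, 1) (insufficient R2)


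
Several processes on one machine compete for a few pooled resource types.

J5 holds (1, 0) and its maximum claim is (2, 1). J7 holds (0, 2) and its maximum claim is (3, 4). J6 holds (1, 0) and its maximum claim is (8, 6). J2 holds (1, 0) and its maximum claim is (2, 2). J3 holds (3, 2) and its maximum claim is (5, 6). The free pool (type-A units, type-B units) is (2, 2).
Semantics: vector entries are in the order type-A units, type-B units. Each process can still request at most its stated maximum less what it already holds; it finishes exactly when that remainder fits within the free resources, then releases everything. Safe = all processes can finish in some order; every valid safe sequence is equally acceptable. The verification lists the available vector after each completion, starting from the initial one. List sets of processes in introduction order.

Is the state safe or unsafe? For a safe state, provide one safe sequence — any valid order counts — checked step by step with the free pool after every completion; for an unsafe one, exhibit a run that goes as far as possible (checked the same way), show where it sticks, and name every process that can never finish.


SAFE, for example via the order J5, J7, J2, J3, J6.
Key observation: reading the order forward, J7 is the first process whose need (3, 2) meets the free pool (3, 2) exactly on a resource it requests.
Step-by-step check:
  pool = (2, 2)
  J5: need (1, 1) fits (2, 2); releases (1, 0), pool now (3, 2)
  J7: need (3, 2) fits (3, 2); releases (0, 2), pool now (3, 4)
  J2: need (1, 2) fits (3, 4); releases (1, 0), pool now (4, 4)
  J3: need (2, 4) fits (4, 4); releases (3, 2), pool now (7, 6)
  J6: need (7, 6) fits (7, 6); releases (1, 0), pool now (8, 6)


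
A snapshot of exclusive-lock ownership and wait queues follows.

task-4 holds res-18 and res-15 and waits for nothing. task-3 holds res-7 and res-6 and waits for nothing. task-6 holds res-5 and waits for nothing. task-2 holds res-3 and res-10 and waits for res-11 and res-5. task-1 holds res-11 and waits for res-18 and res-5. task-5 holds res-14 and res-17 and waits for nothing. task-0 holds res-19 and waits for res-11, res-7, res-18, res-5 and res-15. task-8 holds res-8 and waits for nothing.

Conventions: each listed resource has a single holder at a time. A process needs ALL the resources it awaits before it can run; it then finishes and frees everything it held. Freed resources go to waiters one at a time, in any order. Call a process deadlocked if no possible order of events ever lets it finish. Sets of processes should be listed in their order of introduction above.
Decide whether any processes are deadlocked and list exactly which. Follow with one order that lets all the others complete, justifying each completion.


The deadlocked set is empty.
Key observation: all waits point, directly or indirectly, at processes that can finish, so nothing is permanently blocked.
The rest can finish in the order task-8, task-6, task-5, task-3, task-4, task-1, task-2, task-0.
Check, step by step:
  task-8: no waits; runs immediately, freeing res-8
  task-6: no waits; runs immediately, freeing res-5
  task-5: no waits; runs immediately, freeing res-14 and res-17
  task-3: no waits; runs immediately, freeing res-7 and res-6
  task-4: no waits; runs immediately, freeing res-18 and res-15
  task-1: everything it awaited (res-18 and res-5) is free; runs, freeing res-11
  task-2: everything it awaited (res-11 and res-5) is free; runs, freeing res-3 and res-10
  task-0: everything it awaited (res-11, res-7, res-18, res-5 and res-15) is free; runs, freeing res-19


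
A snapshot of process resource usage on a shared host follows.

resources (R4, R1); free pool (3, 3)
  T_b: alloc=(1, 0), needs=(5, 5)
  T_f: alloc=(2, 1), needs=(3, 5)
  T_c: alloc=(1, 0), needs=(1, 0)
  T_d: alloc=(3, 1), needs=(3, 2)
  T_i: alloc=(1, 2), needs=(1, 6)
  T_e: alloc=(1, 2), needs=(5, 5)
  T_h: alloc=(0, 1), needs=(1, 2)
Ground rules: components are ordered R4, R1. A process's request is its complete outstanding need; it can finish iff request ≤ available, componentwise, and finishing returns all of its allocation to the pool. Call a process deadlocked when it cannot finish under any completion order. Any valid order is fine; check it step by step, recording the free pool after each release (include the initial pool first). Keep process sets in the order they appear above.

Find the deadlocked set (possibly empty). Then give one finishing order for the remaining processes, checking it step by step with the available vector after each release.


Nothing here is deadlocked.
Key observation: there is always a runnable process — T_d first — so the state unwinds completely.
The rest can finish in the order T_d, T_h, T_f, T_b, T_e, T_c, T_i. Check, step by step:
  pool = (3, 3)
  T_d needs (3, 2) <= (3, 3) -> finishes; pool += (3, 1) = (6, 4)
  T_h needs (1, 2) <= (6, 4) -> finishes; pool += (0, 1) = (6, 5)
  T_f needs (3, 5) <= (6, 5) -> finishes; pool += (2, 1) = (8, 6)
  T_b needs (5, 5) <= (8, 6) -> finishes; pool += (1, 0) = (9, 6)
  T_e needs (5, 5) <= (9, 6) -> finishes; pool += (1, 2) = (10, 8)
  T_c needs (1, 0) <= (10, 8) -> finishes; pool += (1, 0) = (11, 8)
  T_i needs (1, 6) <= (11, 8) -> finishes; pool += (1, 2) = (12, 10)


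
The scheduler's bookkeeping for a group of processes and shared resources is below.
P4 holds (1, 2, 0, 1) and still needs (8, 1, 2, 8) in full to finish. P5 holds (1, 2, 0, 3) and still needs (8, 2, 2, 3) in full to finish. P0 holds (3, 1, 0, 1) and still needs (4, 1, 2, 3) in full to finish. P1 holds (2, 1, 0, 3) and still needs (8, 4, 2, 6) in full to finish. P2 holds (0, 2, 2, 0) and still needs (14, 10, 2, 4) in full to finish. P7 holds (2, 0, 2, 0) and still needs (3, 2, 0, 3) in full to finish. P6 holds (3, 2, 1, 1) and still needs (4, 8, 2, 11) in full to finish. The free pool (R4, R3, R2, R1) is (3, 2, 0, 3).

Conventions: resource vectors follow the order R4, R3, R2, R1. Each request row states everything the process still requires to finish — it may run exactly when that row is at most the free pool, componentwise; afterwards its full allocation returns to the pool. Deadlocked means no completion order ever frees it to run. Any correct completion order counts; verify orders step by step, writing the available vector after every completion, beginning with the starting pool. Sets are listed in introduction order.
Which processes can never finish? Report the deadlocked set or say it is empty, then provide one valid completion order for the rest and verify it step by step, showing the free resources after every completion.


The deadlocked set is empty.
Key observation: P7 leads a chain of completions in which each release enables another process.
A valid finishing order for the others: P7, P0, P5, P1, P4, P6, P2. Walking it through:
  pool = (3, 2, 0, 3)
  run P7 (needs (3, 2, 0, 3), free (3, 2, 0, 3)); after release of (2, 0, 2, 0) the pool is (5, 2, 2, 3)
  run P0 (needs (4, 1, 2, 3), free (5, 2, 2, 3)); after release of (3, 1, 0, 1) the pool is (8, 3, 2, 4)
  run P5 (needs (8, 2, 2, 3), free (8, 3, 2, 4)); after release of (1, 2, 0, 3) the pool is (9, 5, 2, 7)
  run P1 (needs (8, 4, 2, 6), free (9, 5, 2, 7)); after release of (2, 1, 0, 3) the pool is (11, 6, 2, 10)
  run P4 (needs (8, 1, 2, 8), free (11, 6, 2, 10)); after release of (1, 2, 0, 1) the pool is (12, 8, 2, 11)
  run P6 (needs (4, 8, 2, 11), free (12, 8, 2, 11)); after release of (3, 2, 1, 1) the pool is (15, 10, 3, 12)
  run P2 (needs (14, 10, 2, 4), free (15, 10, 3, 12)); after release of (0, 2, 2, 0) the pool is (15, 12, 5, 12)


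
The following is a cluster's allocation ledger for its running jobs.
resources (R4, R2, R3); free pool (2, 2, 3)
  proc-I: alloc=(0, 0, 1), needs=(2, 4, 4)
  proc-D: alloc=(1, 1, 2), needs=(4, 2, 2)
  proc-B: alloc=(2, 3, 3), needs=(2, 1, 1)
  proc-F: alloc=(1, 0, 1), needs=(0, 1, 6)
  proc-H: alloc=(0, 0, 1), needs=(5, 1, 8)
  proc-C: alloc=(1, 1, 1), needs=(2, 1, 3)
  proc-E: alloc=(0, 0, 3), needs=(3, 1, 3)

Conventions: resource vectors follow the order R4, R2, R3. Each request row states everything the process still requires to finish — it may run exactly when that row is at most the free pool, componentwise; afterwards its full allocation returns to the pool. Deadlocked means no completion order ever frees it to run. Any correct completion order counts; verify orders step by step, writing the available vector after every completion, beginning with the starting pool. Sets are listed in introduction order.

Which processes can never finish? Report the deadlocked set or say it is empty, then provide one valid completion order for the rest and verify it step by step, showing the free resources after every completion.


No process is deadlocked.
Key observation: proc-B leads a chain of completions in which each release enables another process.
The rest can finish in the order proc-B, proc-F, proc-C, proc-I, proc-H, proc-D, proc-E. Walking it through:
  pool = (2, 2, 3)
  run proc-B (needs (2, 1, 1), free (2, 2, 3)); after release of (2, 3, 3) the pool is (4, 5, 6)
  run proc-F (needs (0, 1, 6), free (4, 5, 6)); after release of (1, 0, 1) the pool is (5, 5, 7)
  run proc-C (needs (2, 1, 3), free (5, 5, 7)); after release of (1, 1, 1) the pool is (6, 6, 8)
  run proc-I (needs (2, 4, 4), free (6, 6, 8)); after release of (0, 0, 1) the pool is (6, 6, 9)
  run proc-H (needs (5, 1, 8), free (6, 6, 9)); after release of (0, 0, 1) the pool is (6, 6, 10)
  run proc-D (needs (4, 2, 2), free (6, 6, 10)); after release of (1, 1, 2) the pool is (7, 7, 12)
  run proc-E (needs (3, 1, 3), free (7, 7, 12)); after release of (0, 0, 3) the pool is (7, 7, 15)


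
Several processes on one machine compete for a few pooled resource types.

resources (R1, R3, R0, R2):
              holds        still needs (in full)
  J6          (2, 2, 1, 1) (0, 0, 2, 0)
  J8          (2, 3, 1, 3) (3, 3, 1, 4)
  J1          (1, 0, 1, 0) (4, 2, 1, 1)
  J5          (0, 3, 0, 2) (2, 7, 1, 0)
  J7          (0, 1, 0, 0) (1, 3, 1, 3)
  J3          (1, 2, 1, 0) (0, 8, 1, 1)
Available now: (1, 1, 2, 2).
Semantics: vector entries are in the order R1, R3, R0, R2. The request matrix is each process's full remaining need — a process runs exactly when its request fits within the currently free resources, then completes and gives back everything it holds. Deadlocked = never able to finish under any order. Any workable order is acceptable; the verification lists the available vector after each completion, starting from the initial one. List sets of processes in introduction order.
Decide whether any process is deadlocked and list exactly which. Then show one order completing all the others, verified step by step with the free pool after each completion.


Deadlocked: J8, J1, J5 and J3.
Key observation: after J6, J7 the pool peaks at (3, 4, 3, 3), and each blocked process is short somewhere: J8 on R2; J1 on R1; J5 on R3; J3 on R3.
The rest can finish in the order J6, J7. Walking it through:
  pool = (1, 1, 2, 2)
  run J6 (needs (0, 0, 2, 0), free (1, 1, 2, 2)); after release of (2, 2, 1, 1) the pool is (3, 3, 3, 3)
  run J7 (needs (1, 3, 1, 3), free (3, 3, 3, 3)); after release of (0, 1, 0, 0) the pool is (3, 4, 3, 3)
None of the blocked processes ever fits:
  J8 still needs (3, 3, 1, 4) but only (3, 4, 3, 3) is free — short on R2
  J1 still needs (4, 2, 1, 1) but only (3, 4, 3, 3) is free — short on R1
  J5 still needs (2, 7, 1, 0) but only (3, 4, 3, 3) is free — short on R3
  J3 still needs (0, 8, 1, 1) but only (3, 4, 3, 3) is free — short on R3


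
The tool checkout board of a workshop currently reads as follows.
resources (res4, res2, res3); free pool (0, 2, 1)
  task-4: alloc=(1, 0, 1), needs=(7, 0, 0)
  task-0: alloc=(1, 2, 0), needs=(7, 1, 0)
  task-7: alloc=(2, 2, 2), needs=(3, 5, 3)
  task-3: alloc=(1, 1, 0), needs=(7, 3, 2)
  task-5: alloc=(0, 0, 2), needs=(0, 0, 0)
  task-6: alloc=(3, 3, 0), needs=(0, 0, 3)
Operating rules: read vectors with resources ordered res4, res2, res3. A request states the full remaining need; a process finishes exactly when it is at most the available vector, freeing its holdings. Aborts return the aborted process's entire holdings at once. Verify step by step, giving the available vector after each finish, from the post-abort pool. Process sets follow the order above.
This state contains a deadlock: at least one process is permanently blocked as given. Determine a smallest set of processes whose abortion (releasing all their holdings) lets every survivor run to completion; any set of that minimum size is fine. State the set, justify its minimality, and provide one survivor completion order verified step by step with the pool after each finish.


Abort task-4 and task-0.
Key observation: task-3 could never have finished before the abort; with (2, 2, 1) returned by task-4 and task-0, it fits at step 4.
Why nothing smaller works — every single abort fails: task-4 alone leaves task-0 blocked (short on res4); task-0 alone leaves task-4 blocked (short on res4); task-7 alone leaves task-4 blocked (short on res4); task-3 alone leaves task-4 blocked (short on res4); task-5 alone leaves task-4 blocked (short on res4); task-6 alone leaves task-4 blocked (short on res4).
Survivors finish in the order: task-5, task-6, task-7, task-3. Step-by-step check (pool after the aborts first):
  pool = (2, 4, 2)
  task-5: need (0, 0, 0) fits (2, 4, 2); releases (0, 0, 2), pool now (2, 4, 4)
  task-6: need (0, 0, 3) fits (2, 4, 4); releases (3, 3, 0), pool now (5, 7, 4)
  task-7: need (3, 5, 3) fits (5, 7, 4); releases (2, 2, 2), pool now (7, 9, 6)
  task-3: need (7, 3, 2) fits (7, 9, 6); releases (1, 1, 0), pool now (8, 10, 6)


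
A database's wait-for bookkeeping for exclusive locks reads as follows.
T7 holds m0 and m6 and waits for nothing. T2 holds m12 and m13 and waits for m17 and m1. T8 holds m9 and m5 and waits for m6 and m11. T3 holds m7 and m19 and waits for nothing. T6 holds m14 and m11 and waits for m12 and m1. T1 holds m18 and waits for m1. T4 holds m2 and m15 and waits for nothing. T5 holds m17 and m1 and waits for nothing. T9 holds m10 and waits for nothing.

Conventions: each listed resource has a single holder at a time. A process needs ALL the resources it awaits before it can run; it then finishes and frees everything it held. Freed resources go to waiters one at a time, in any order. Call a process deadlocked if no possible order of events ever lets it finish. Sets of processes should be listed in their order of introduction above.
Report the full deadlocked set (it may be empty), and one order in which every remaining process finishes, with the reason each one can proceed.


Nothing here is deadlocked.
Key observation: every chain of waits terminates; starting from the processes that wait on nothing, all the rest unlock in turn.
The rest can finish in the order T7, T5, T4, T2, T6, T9, T8, T1, T3.
Check, step by step:
  T7 waits on nothing -> runs at once and releases m0 and m6
  T5 waits on nothing -> runs at once and releases m17 and m1
  T4 waits on nothing -> runs at once and releases m2 and m15
  run T2 (all its waits — m17 and m1 — are resolved); releases m12 and m13
  run T6 (all its waits — m12 and m1 — are resolved); releases m14 and m11
  T9 waits on nothing -> runs at once and releases m10
  run T8 (all its waits — m6 and m11 — are resolved); releases m9 and m5
  run T1 (all its waits — m1 — are resolved); releases m18
  T3 waits on nothing -> runs at once and releases m7 and m19


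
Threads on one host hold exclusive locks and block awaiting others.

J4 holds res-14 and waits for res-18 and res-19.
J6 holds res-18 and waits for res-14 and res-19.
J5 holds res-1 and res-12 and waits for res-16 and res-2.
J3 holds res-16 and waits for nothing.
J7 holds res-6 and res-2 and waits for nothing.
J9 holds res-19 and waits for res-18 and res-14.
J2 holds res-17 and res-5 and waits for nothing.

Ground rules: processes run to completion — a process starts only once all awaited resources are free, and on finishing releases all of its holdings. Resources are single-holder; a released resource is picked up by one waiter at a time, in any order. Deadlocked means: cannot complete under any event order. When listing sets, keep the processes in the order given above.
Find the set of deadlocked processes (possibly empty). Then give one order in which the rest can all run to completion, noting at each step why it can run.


The deadlocked set is J4, J6 and J9.
Key observation: J4 -> J6 -> J4 is a circular wait — nothing in it can go first; J9 is caught in further circular waits.
One completion order for the rest: J2, J7, J3, J5.
Step-by-step check:
  J2 waits on nothing -> runs at once and releases res-17 and res-5
  J7 waits on nothing -> runs at once and releases res-6 and res-2
  J3 waits on nothing -> runs at once and releases res-16
  run J5 (all its waits — res-16 and res-2 — are resolved); releases res-1 and res-12


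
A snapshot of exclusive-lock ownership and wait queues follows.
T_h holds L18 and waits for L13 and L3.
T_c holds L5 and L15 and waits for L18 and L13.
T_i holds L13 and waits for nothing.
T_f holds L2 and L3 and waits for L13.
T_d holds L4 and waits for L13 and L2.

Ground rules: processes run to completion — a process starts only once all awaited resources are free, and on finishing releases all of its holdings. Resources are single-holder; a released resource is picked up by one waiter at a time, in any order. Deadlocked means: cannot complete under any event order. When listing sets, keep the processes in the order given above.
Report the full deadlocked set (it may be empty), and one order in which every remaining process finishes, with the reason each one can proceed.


The deadlocked set is empty.
Key observation: the waits form no ring: some process can always run, and its releases unblock the others one by one.
A valid finishing order for the others: T_i, T_f, T_h, T_c, T_d.
Step-by-step check:
  run T_i (it waits on nothing); releases L13
  T_f: everything it awaited (L13) is free; runs, freeing L2 and L3
  T_h: everything it awaited (L13 and L3) is free; runs, freeing L18
  T_c: everything it awaited (L18 and L13) is free; runs, freeing L5 and L15
  T_d: everything it awaited (L13 and L2) is free; runs, freeing L4


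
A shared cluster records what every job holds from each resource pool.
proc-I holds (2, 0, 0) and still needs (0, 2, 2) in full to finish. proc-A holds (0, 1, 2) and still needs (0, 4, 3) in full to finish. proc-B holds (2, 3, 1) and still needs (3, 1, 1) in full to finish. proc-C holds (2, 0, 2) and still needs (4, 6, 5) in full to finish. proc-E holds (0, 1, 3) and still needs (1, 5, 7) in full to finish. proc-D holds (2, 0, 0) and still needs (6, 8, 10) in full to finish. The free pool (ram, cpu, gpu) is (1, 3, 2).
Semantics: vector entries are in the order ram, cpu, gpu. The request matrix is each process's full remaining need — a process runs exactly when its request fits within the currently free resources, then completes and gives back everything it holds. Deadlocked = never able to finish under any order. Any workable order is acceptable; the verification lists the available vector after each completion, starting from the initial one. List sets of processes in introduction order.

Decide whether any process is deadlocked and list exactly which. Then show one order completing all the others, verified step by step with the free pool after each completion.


No process is deadlocked.
Key observation: starting with proc-I, each completion frees enough for the next — no one is permanently blocked.
One completion order for the rest: proc-I, proc-B, proc-A, proc-C, proc-E, proc-D. Verifying each step:
  pool = (1, 3, 2)
  proc-I: need (0, 2, 2) fits (1, 3, 2); releases (2, 0, 0), pool now (3, 3, 2)
  proc-B: need (3, 1, 1) fits (3, 3, 2); releases (2, 3, 1), pool now (5, 6, 3)
  proc-A: need (0, 4, 3) fits (5, 6, 3); releases (0, 1, 2), pool now (5, 7, 5)
  proc-C: need (4, 6, 5) fits (5, 7, 5); releases (2, 0, 2), pool now (7, 7, 7)
  proc-E: need (1, 5, 7) fits (7, 7, 7); releases (0, 1, 3), pool now (7, 8, 10)
  proc-D: need (6, 8, 10) fits (7, 8, 10); releases (2, 0, 0), pool now (9, 8, 10)


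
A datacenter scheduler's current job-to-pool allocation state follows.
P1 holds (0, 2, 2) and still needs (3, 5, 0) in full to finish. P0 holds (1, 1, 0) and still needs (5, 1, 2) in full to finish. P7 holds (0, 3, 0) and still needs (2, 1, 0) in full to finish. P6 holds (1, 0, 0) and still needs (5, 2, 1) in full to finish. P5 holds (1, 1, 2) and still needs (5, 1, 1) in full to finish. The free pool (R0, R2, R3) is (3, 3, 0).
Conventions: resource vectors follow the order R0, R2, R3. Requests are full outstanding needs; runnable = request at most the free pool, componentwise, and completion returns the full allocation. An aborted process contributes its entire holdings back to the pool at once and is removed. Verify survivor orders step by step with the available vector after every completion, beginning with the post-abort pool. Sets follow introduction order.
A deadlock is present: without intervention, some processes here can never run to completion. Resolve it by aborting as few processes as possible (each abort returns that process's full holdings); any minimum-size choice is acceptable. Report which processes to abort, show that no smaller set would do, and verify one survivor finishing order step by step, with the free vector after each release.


Abort P0 and P6.
Key observation: no ordering could ever have run P5 before the abort of P0 and P6; with (2, 1, 0) back in the pool it fits at step 3.
Minimality, checking each single-abort alternative: P1 alone leaves P0 blocked (short on R0); P0 alone leaves P6 blocked (short on R0); P7 alone leaves P0 blocked (short on R0); P6 alone leaves P0 blocked (short on R0); P5 alone leaves P0 blocked (short on R0).
One survivor order: P7, P1, P5. Check, step by step (post-abort pool first):
  pool = (5, 4, 0)
  P7: need (2, 1, 0) fits (5, 4, 0); releases (0, 3, 0), pool now (5, 7, 0)
  P1: need (3, 5, 0) fits (5, 7, 0); releases (0, 2, 2), pool now (5, 9, 2)
  P5: need (5, 1, 1) fits (5, 9, 2); releases (1, 1, 2), pool now (6, 10, 4)


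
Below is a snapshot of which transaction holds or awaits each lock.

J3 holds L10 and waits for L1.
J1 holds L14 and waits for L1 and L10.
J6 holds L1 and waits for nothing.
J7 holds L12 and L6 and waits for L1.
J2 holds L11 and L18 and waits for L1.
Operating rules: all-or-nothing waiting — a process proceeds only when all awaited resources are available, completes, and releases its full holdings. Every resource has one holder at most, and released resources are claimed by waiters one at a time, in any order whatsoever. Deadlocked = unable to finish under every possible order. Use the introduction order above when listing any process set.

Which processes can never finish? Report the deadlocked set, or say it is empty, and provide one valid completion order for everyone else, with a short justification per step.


Nothing here is deadlocked.
Key observation: every chain of waits terminates; starting from the processes that wait on nothing, all the rest unlock in turn.
A valid finishing order for the others: J6, J3, J1, J7, J2.
Verifying each step:
  run J6 (it waits on nothing); releases L1
  run J3 (all its waits — L1 — are resolved); releases L10
  run J1 (all its waits — L1 and L10 — are resolved); releases L14
  run J7 (all its waits — L1 — are resolved); releases L12 and L6
  run J2 (all its waits — L1 — are resolved); releases L11 and L18


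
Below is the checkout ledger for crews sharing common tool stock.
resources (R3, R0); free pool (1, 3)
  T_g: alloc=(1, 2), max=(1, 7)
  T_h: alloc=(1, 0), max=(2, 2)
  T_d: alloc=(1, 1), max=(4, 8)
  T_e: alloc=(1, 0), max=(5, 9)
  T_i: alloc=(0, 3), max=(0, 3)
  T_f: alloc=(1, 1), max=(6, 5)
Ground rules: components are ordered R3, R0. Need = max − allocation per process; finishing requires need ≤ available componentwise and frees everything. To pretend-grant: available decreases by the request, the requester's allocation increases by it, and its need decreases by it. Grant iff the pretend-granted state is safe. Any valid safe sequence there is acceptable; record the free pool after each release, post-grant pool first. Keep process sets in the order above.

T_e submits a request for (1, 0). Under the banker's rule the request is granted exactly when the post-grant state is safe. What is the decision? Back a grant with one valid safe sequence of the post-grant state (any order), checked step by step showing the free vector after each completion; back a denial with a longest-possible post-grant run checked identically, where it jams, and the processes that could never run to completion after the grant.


DENY. Granting would leave the state unsafe.
Key observation: even finishing T_i, T_g, T_h leaves just (2, 8) free — too little R3 for any of the remaining processes.
Pretend the grant happened; the run T_i, T_g, T_h goes as far as possible. Verifying each step:
  pool = (0, 3)
  T_i: need (0, 0) fits (0, 3); releases (0, 3), pool now (0, 6)
  T_g: need (0, 5) fits (0, 6); releases (1, 2), pool now (1, 8)
  T_h: need (1, 2) fits (1, 8); releases (1, 0), pool now (2, 8)
  T_d still needs (3, 7) but only (2, 8) is free — short on R3
  T_e still needs (3, 9) but only (2, 8) is free — short on R3 and R0
  T_f still needs (5, 4) but only (2, 8) is free — short on R3
Processes that could never finish after the grant: T_d, T_e and T_f.


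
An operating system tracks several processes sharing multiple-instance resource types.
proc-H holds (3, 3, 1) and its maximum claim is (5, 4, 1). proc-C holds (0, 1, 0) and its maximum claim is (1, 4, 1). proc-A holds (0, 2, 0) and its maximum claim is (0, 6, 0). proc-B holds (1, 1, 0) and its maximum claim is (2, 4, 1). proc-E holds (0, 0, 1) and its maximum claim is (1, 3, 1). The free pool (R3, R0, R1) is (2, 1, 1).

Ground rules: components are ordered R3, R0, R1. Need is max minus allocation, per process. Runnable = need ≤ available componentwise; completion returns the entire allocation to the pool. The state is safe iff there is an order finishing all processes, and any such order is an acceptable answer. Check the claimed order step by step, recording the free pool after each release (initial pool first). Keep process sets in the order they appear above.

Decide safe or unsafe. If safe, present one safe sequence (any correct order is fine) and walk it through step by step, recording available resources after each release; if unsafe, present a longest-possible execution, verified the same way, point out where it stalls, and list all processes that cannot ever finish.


SAFE. One safe sequence: proc-H, proc-C, proc-B, proc-E, proc-A.
Key observation: proc-H is the earliest step where a requested resource binds exactly: need (2, 1, 0), pool (2, 1, 1) at its turn.
Walking it through:
  pool = (2, 1, 1)
  run proc-H (needs (2, 1, 0), free (2, 1, 1)); after release of (3, 3, 1) the pool is (5, 4, 2)
  run proc-C (needs (1, 3, 1), free (5, 4, 2)); after release of (0, 1, 0) the pool is (5, 5, 2)
  run proc-B (needs (1, 3, 1), free (5, 5, 2)); after release of (1, 1, 0) the pool is (6, 6, 2)
  run proc-E (needs (1, 3, 0), free (6, 6, 2)); after release of (0, 0, 1) the pool is (6, 6, 3)
  run proc-A (needs (0, 4, 0), free (6, 6, 3)); after release of (0, 2, 0) the pool is (6, 8, 3)


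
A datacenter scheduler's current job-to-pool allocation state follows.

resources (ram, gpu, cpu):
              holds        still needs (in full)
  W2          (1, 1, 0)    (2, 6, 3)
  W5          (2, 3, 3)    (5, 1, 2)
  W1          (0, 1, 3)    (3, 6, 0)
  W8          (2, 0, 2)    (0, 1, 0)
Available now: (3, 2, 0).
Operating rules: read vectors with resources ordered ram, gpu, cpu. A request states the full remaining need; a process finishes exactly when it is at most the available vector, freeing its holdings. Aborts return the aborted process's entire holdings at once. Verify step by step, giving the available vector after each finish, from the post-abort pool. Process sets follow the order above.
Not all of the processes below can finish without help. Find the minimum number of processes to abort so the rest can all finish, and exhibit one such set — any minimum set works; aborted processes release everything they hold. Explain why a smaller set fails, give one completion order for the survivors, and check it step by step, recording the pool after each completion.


The answer: abort W2.
Key observation: before aborting W2, W1 was permanently blocked — no order could ever run it; afterwards it completes at step 3.
Minimality: the empty abort set fails — the state is deadlocked as it stands.
One survivor order: W8, W5, W1. Check, step by step (post-abort pool first):
  pool = (4, 3, 0)
  W8 needs (0, 1, 0) <= (4, 3, 0) -> finishes; pool += (2, 0, 2) = (6, 3, 2)
  W5 needs (5, 1, 2) <= (6, 3, 2) -> finishes; pool += (2, 3, 3) = (8, 6, 5)
  W1 needs (3, 6, 0) <= (8, 6, 5) -> finishes; pool += (0, 1, 3) = (8, 7, 8)


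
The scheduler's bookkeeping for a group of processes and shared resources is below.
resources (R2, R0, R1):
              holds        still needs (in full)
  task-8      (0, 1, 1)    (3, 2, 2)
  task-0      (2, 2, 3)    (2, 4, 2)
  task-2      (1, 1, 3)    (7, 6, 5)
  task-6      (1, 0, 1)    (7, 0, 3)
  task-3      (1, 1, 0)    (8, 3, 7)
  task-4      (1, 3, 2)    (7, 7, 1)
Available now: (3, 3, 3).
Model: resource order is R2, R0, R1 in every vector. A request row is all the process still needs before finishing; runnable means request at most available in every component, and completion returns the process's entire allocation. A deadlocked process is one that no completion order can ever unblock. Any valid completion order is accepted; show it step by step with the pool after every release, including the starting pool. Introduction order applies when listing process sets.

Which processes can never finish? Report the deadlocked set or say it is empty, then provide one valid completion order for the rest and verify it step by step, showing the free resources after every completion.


Deadlocked set: task-2, task-6, task-3 and task-4.
Key observation: the wall is R2: completing task-8, task-0 brings the pool only to (5, 6, 7), and all the rest need more.
The rest can finish in the order task-8, task-0. Check, step by step:
  pool = (3, 3, 3)
  task-8 needs (3, 2, 2) <= (3, 3, 3) -> finishes; pool += (0, 1, 1) = (3, 4, 4)
  task-0 needs (2, 4, 2) <= (3, 4, 4) -> finishes; pool += (2, 2, 3) = (5, 6, 7)
The stuck group stays short no matter what:
  task-2 still needs (7, 6, 5) but only (5, 6, 7) is free — short on R2
  task-6 still needs (7, 0, 3) but only (5, 6, 7) is free — short on R2
  task-3 still needs (8, 3, 7) but only (5, 6, 7) is free — short on R2
  task-4 still needs (7, 7, 1) but only (5, 6, 7) is free — short on R2 and R0


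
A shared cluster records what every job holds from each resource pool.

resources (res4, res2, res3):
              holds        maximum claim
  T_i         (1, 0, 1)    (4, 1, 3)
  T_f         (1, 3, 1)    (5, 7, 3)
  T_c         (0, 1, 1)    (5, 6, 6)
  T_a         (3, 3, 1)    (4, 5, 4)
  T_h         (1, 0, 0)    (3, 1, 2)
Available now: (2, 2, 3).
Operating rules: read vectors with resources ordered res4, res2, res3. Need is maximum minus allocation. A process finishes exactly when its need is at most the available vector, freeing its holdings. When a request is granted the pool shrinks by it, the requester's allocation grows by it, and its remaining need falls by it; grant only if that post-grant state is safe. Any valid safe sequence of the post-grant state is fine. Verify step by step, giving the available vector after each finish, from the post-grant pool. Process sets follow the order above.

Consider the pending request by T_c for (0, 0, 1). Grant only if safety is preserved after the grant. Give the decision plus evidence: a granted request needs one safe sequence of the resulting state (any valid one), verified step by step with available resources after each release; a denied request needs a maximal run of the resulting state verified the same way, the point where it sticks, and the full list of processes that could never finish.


GRANT — the state after the grant stays safe, e.g. via T_h, T_i, T_a, T_f, T_c.
Key observation: with (2, 2, 2) left after the transfer, T_h can run at once — the state stays safe.
Verifying the post-grant state step by step:
  pool = (2, 2, 2)
  run T_h (needs (2, 1, 2), free (2, 2, 2)); after release of (1, 0, 0) the pool is (3, 2, 2)
  run T_i (needs (3, 1, 2), free (3, 2, 2)); after release of (1, 0, 1) the pool is (4, 2, 3)
  run T_a (needs (1, 2, 3), free (4, 2, 3)); after release of (3, 3, 1) the pool is (7, 5, 4)
  run T_f (needs (4, 4, 2), free (7, 5, 4)); after release of (1, 3, 1) the pool is (8, 8, 5)
  run T_c (needs (5, 5, 4), free (8, 8, 5)); after release of (0, 1, 2) the pool is (8, 9, 7)
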